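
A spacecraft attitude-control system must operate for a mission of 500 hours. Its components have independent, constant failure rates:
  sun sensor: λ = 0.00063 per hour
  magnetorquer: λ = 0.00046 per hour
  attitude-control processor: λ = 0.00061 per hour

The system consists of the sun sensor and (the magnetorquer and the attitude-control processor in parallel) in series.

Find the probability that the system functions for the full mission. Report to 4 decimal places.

R(sun sensor) = exp(−0.00063 × 500) = 0.729789
R(magnetorquer) = exp(−0.00046 × 500) = 0.794534
R(attitude-control processor) = exp(−0.00061 × 500) = 0.737123
Parallel (magnetorquer and attitude-control processor): 1 − (1 − 0.794534)(1 − 0.737123) = 0.945988
Series (sun sensor and [0.945988]): 0.729789 × 0.945988 = 0.6904

0.6904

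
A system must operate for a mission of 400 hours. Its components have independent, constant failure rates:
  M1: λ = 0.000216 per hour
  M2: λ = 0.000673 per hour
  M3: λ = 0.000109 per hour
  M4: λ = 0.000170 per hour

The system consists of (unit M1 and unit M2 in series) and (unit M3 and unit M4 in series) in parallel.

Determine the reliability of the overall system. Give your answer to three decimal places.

0.968

R(M1) = exp(−0.000216 × 400) = 0.91723
R(M2) = exp(−0.000673 × 400) = 0.76399
R(M3) = exp(−0.000109 × 400) = 0.95734
R(M4) = exp(−0.000170 × 400) = 0.93426
Series (M1 and M2): 0.91723 × 0.76399 = 0.70075
Series (M3 and M4): 0.95734 × 0.93426 = 0.89440
Parallel ([0.70075] and [0.89440]): 1 − (1 − 0.70075)(1 − 0.89440) = 0.968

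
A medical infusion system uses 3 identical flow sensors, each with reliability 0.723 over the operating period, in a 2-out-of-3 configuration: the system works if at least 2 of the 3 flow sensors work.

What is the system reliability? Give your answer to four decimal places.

R = Σ_{i=2}^{3} C(3,i) p^i (1−p)^{3−i} with p = 0.723
C(3,2)·0.723^2·0.277^1 = 0.434388
C(3,3)·0.723^3·0.277^0 = 0.377933
Sum = 0.8123

0.8123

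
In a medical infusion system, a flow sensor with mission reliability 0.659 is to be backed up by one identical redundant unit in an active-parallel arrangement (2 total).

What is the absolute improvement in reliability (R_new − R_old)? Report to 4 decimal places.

R_before = 0.659
R_after = 1 − (1 − 0.659)^2 = 0.8837
ΔR = 0.8837 − 0.659 = 0.2247

0.2247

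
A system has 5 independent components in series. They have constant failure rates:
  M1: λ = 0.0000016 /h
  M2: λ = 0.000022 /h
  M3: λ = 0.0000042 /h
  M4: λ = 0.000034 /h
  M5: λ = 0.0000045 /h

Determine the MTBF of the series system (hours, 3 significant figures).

15100

Series of exponential components: λ_sys = Σ λ_i
λ_sys = 0.0000016 + 0.000022 + 0.0000042 + 0.000034 + 0.0000045 = 6.6300e-05 /h
MTBF = 1 / λ_sys = 15100 h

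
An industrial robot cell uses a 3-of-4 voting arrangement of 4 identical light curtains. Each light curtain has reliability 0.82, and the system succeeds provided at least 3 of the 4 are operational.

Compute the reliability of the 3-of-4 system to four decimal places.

0.8491

R = Σ_{i=3}^{4} C(4,i) p^i (1−p)^{4−i} with p = 0.82
C(4,3)·0.82^3·0.18^1 = 0.396985
C(4,4)·0.82^4·0.18^0 = 0.452122
Sum = 0.8491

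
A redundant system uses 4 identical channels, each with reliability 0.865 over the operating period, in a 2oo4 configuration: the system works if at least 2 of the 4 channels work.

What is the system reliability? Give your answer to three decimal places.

R = Σ_{i=2}^{4} C(4,i) p^i (1−p)^{4−i} with p = 0.865
C(4,2)·0.865^2·0.135^2 = 0.08182
C(4,3)·0.865^3·0.135^1 = 0.34950
C(4,4)·0.865^4·0.135^0 = 0.55984
Sum = 0.991

0.991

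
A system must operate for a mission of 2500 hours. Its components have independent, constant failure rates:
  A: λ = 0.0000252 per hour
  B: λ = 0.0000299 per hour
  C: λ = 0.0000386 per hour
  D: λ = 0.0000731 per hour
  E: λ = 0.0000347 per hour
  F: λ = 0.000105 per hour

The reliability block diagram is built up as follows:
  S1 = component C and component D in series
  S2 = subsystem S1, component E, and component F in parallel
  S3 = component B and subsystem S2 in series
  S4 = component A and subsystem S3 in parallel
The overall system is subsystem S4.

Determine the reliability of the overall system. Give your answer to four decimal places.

R(A) = exp(−0.0000252 × 2500) = 0.938943
R(B) = exp(−0.0000299 × 2500) = 0.927975
R(C) = exp(−0.0000386 × 2500) = 0.908010
R(D) = exp(−0.0000731 × 2500) = 0.832976
R(E) = exp(−0.0000347 × 2500) = 0.916906
R(F) = exp(−0.000105 × 2500) = 0.769126
Series (C and D): 0.908010 × 0.832976 = 0.756351
Parallel ([0.756351], E, and F): 1 − (1 − 0.756351)(1 − 0.916906)(1 − 0.769126) = 0.995326
Series (B and [0.995326]): 0.927975 × 0.995326 = 0.923638
Parallel (A and [0.923638]): 1 − (1 − 0.938943)(1 − 0.923638) = 0.9953

0.9953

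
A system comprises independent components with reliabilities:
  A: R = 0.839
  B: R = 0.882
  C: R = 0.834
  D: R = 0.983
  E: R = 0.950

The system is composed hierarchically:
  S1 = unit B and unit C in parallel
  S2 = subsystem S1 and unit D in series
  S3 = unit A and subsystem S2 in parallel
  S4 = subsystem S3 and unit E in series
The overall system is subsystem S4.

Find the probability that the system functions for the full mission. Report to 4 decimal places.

0.9445

Parallel (B and C): 1 − (1 − 0.882000)(1 − 0.834000) = 0.980412
Series ([0.980412] and D): 0.980412 × 0.983000 = 0.963745
Parallel (A and [0.963745]): 1 − (1 − 0.839000)(1 − 0.963745) = 0.994163
Series ([0.994163] and E): 0.994163 × 0.950000 = 0.9445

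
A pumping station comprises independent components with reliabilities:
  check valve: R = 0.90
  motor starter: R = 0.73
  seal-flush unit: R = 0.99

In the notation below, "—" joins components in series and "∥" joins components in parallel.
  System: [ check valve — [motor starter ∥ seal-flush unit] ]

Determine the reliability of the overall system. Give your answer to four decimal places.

Parallel (motor starter and seal-flush unit): 1 − (1 − 0.730000)(1 − 0.990000) = 0.997300
Series (check valve and [0.997300]): 0.900000 × 0.997300 = 0.8976

0.8976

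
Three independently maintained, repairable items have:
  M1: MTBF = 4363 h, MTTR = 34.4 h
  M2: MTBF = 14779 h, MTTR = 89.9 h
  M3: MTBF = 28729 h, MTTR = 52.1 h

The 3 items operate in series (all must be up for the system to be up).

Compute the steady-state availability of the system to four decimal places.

0.9844

A(M1) = MTBF/(MTBF+MTTR) = 4363/(4363+34.4) = 0.992177
A(M2) = MTBF/(MTBF+MTTR) = 14779/(14779+89.9) = 0.993954
A(M3) = MTBF/(MTBF+MTTR) = 28729/(28729+52.1) = 0.998190
Series availability: 0.992177 × 0.993954 × 0.998190 = 0.9844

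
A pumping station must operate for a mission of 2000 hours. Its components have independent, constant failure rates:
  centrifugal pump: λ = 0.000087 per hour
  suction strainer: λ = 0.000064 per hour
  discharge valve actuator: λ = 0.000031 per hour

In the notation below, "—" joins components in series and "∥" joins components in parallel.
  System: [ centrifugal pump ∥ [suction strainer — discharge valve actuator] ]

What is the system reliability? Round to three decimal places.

0.972

R(centrifugal pump) = exp(−0.000087 × 2000) = 0.84030
R(suction strainer) = exp(−0.000064 × 2000) = 0.87985
R(discharge valve actuator) = exp(−0.000031 × 2000) = 0.93988
Series (suction strainer and discharge valve actuator): 0.87985 × 0.93988 = 0.82695
Parallel (centrifugal pump and [0.82695]): 1 − (1 − 0.84030)(1 − 0.82695) = 0.972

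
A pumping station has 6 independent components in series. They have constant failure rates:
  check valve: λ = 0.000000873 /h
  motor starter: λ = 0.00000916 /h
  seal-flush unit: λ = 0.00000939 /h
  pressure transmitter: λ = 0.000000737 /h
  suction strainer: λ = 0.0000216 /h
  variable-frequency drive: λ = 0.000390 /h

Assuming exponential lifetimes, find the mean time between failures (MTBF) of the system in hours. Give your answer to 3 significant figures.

Series of exponential components: λ_sys = Σ λ_i
λ_sys = 0.000000873 + 0.00000916 + 0.00000939 + 0.000000737 + 0.0000216 + 0.000390 = 4.3176e-04 /h
MTBF = 1 / λ_sys = 2320 h

2320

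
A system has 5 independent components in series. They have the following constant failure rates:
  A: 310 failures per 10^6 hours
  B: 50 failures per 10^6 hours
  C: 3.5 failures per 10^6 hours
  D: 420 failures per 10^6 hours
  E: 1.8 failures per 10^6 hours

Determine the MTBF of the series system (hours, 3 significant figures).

1270

Series of exponential components: λ_sys = Σ λ_i
λ_sys = 0.00031 + 0.000050 + 0.0000035 + 0.00042 + 0.0000018 = 7.8530e-04 /h
MTBF = 1 / λ_sys = 1270 h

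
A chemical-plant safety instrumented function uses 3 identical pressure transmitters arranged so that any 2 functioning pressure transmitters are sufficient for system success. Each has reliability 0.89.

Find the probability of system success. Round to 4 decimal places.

R = Σ_{i=2}^{3} C(3,i) p^i (1−p)^{3−i} with p = 0.89
C(3,2)·0.89^2·0.11^1 = 0.261393
C(3,3)·0.89^3·0.11^0 = 0.704969
Sum = 0.9664

0.9664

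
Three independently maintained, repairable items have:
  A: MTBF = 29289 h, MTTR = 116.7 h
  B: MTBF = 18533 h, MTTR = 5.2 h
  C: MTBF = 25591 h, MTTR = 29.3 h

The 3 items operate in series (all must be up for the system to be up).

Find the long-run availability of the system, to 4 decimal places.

0.9946

A(A) = MTBF/(MTBF+MTTR) = 29289/(29289+116.7) = 0.996031
A(B) = MTBF/(MTBF+MTTR) = 18533/(18533+5.2) = 0.999719
A(C) = MTBF/(MTBF+MTTR) = 25591/(25591+29.3) = 0.998856
Series availability: 0.996031 × 0.999719 × 0.998856 = 0.9946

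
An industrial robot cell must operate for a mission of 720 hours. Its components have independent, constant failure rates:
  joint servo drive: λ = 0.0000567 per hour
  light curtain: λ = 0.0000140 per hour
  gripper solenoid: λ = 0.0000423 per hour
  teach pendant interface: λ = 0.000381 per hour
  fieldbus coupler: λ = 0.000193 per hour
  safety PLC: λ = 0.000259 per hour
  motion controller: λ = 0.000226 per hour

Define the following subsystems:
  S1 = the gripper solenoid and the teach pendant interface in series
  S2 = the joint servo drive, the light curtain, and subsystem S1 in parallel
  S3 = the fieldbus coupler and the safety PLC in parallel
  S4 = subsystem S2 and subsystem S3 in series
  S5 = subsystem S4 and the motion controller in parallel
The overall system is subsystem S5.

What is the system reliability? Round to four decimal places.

0.9967

R(joint servo drive) = exp(−0.0000567 × 720) = 0.959998
R(light curtain) = exp(−0.0000140 × 720) = 0.989971
R(gripper solenoid) = exp(−0.0000423 × 720) = 0.970003
R(teach pendant interface) = exp(−0.000381 × 720) = 0.760089
R(fieldbus coupler) = exp(−0.000193 × 720) = 0.870263
R(safety PLC) = exp(−0.000259 × 720) = 0.829875
R(motion controller) = exp(−0.000226 × 720) = 0.849829
Series (gripper solenoid and teach pendant interface): 0.970003 × 0.760089 = 0.737289
Parallel (joint servo drive, light curtain, and [0.737289]): 1 − (1 − 0.959998)(1 − 0.989971)(1 − 0.737289) = 0.999895
Parallel (fieldbus coupler and safety PLC): 1 − (1 − 0.870263)(1 − 0.829875) = 0.977928
Series ([0.999895] and [0.977928]): 0.999895 × 0.977928 = 0.977825
Parallel ([0.977825] and motion controller): 1 − (1 − 0.977825)(1 − 0.849829) = 0.9967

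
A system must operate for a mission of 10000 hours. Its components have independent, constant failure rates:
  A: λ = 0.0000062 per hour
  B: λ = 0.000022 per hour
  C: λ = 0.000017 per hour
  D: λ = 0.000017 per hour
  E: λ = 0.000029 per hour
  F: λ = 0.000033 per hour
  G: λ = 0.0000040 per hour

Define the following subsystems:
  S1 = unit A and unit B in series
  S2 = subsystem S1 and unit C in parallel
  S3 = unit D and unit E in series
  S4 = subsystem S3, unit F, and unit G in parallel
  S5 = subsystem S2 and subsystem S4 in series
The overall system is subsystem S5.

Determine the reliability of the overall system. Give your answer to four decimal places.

0.9577

R(A) = exp(−0.0000062 × 10000) = 0.939883
R(B) = exp(−0.000022 × 10000) = 0.802519
R(C) = exp(−0.000017 × 10000) = 0.843665
R(D) = exp(−0.000017 × 10000) = 0.843665
R(E) = exp(−0.000029 × 10000) = 0.748264
R(F) = exp(−0.000033 × 10000) = 0.718924
R(G) = exp(−0.0000040 × 10000) = 0.960789
Series (A and B): 0.939883 × 0.802519 = 0.754274
Parallel ([0.754274] and C): 1 − (1 − 0.754274)(1 − 0.843665) = 0.961584
Series (D and E): 0.843665 × 0.748264 = 0.631284
Parallel ([0.631284], F, and G): 1 − (1 − 0.631284)(1 − 0.718924)(1 − 0.960789) = 0.995936
Series ([0.961584] and [0.995936]): 0.961584 × 0.995936 = 0.9577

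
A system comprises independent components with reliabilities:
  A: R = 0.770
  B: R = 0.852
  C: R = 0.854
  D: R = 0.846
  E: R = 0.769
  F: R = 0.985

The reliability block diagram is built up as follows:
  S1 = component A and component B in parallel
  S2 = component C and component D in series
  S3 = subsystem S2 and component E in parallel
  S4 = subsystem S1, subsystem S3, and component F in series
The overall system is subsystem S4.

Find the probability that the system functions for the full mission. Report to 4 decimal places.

0.8905

Parallel (A and B): 1 − (1 − 0.770000)(1 − 0.852000) = 0.965960
Series (C and D): 0.854000 × 0.846000 = 0.722484
Parallel ([0.722484] and E): 1 − (1 − 0.722484)(1 − 0.769000) = 0.935894
Series ([0.965960], [0.935894], and F): 0.965960 × 0.935894 × 0.985000 = 0.8905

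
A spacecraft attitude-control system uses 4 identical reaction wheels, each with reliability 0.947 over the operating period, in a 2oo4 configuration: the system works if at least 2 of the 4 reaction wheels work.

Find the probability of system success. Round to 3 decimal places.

0.999

R = Σ_{i=2}^{4} C(4,i) p^i (1−p)^{4−i} with p = 0.947
C(4,2)·0.947^2·0.053^2 = 0.01511
C(4,3)·0.947^3·0.053^1 = 0.18005
C(4,4)·0.947^4·0.053^0 = 0.80427
Sum = 0.999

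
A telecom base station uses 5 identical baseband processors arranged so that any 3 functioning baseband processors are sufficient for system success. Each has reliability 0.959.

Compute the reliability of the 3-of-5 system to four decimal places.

0.9994

R = Σ_{i=3}^{5} C(5,i) p^i (1−p)^{5−i} with p = 0.959
C(5,3)·0.959^3·0.041^2 = 0.014826
C(5,4)·0.959^4·0.041^1 = 0.173392
C(5,5)·0.959^5·0.041^0 = 0.811135
Sum = 0.9994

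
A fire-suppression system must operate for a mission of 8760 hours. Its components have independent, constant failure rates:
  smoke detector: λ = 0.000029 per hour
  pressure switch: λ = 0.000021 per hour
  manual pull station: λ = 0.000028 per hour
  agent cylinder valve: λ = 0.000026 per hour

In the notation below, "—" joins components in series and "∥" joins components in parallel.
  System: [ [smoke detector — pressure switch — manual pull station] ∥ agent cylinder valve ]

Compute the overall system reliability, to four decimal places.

0.8992

R(smoke detector) = exp(−0.000029 × 8760) = 0.775661
R(pressure switch) = exp(−0.000021 × 8760) = 0.831969
R(manual pull station) = exp(−0.000028 × 8760) = 0.782485
R(agent cylinder valve) = exp(−0.000026 × 8760) = 0.796315
Series (smoke detector, pressure switch, and manual pull station): 0.775661 × 0.831969 × 0.782485 = 0.504958
Parallel ([0.504958] and agent cylinder valve): 1 − (1 − 0.504958)(1 − 0.796315) = 0.8992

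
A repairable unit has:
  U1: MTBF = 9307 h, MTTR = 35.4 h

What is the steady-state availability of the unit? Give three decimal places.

0.996

A(U1) = MTBF/(MTBF+MTTR) = 9307/(9307+35.4) = 0.996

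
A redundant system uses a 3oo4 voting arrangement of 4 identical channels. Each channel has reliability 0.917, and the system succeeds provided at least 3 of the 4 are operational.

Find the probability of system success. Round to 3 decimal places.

R = Σ_{i=3}^{4} C(4,i) p^i (1−p)^{4−i} with p = 0.917
C(4,3)·0.917^3·0.083^1 = 0.25600
C(4,4)·0.917^4·0.083^0 = 0.70709
Sum = 0.963

0.963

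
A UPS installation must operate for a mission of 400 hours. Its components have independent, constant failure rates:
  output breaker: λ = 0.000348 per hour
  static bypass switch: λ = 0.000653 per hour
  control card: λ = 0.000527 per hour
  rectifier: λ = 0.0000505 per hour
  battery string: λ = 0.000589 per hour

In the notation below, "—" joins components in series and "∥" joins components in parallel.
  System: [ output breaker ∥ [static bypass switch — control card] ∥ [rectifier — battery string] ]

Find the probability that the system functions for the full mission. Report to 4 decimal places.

0.9890

R(output breaker) = exp(−0.000348 × 400) = 0.870054
R(static bypass switch) = exp(−0.000653 × 400) = 0.770127
R(control card) = exp(−0.000527 × 400) = 0.809936
R(rectifier) = exp(−0.0000505 × 400) = 0.980003
R(battery string) = exp(−0.000589 × 400) = 0.790097
Series (static bypass switch and control card): 0.770127 × 0.809936 = 0.623754
Series (rectifier and battery string): 0.980003 × 0.790097 = 0.774297
Parallel (output breaker, [0.623754], and [0.774297]): 1 − (1 − 0.870054)(1 − 0.623754)(1 − 0.774297) = 0.9890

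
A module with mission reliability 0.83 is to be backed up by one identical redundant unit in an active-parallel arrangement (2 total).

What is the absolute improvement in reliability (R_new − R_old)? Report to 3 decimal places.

R_before = 0.83
R_after = 1 − (1 − 0.83)^2 = 0.971
ΔR = 0.971 − 0.83 = 0.141

0.141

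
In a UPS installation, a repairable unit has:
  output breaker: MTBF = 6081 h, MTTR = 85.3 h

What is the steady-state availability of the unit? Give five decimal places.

0.98617

A(output breaker) = MTBF/(MTBF+MTTR) = 6081/(6081+85.3) = 0.98617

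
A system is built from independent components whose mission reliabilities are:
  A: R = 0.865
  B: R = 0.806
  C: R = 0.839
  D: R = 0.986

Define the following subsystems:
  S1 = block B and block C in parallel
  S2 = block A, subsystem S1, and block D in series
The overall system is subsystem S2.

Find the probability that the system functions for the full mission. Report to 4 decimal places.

Parallel (B and C): 1 − (1 − 0.806000)(1 − 0.839000) = 0.968766
Series (A, [0.968766], and D): 0.865000 × 0.968766 × 0.986000 = 0.8263

0.8263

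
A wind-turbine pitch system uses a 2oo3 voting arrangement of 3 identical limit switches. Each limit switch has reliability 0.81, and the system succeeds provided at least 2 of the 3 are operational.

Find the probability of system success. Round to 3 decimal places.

R = Σ_{i=2}^{3} C(3,i) p^i (1−p)^{3−i} with p = 0.81
C(3,2)·0.81^2·0.19^1 = 0.37398
C(3,3)·0.81^3·0.19^0 = 0.53144
Sum = 0.905

0.905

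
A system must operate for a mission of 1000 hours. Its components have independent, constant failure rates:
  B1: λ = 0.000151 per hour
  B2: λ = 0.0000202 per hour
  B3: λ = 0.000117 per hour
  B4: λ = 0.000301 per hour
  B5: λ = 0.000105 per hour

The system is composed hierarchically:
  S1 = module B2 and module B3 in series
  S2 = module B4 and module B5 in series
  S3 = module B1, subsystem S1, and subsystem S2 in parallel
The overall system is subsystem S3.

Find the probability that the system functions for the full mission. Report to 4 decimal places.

R(B1) = exp(−0.000151 × 1000) = 0.859848
R(B2) = exp(−0.0000202 × 1000) = 0.980003
R(B3) = exp(−0.000117 × 1000) = 0.889585
R(B4) = exp(−0.000301 × 1000) = 0.740078
R(B5) = exp(−0.000105 × 1000) = 0.900325
Series (B2 and B3): 0.980003 × 0.889585 = 0.871796
Series (B4 and B5): 0.740078 × 0.900325 = 0.666311
Parallel (B1, [0.871796], and [0.666311]): 1 − (1 − 0.859848)(1 − 0.871796)(1 − 0.666311) = 0.9940

0.9940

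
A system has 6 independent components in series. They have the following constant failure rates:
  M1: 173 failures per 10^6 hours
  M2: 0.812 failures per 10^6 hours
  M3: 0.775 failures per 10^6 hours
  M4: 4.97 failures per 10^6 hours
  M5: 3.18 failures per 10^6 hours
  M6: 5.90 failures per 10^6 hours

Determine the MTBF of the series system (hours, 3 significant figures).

Series of exponential components: λ_sys = Σ λ_i
λ_sys = 0.000173 + 0.000000812 + 0.000000775 + 0.00000497 + 0.00000318 + 0.00000590 = 1.8864e-04 /h
MTBF = 1 / λ_sys = 5300 h

5300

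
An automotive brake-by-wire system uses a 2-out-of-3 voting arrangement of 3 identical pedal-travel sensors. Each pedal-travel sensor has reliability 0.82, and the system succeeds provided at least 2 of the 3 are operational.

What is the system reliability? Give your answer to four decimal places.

R = Σ_{i=2}^{3} C(3,i) p^i (1−p)^{3−i} with p = 0.82
C(3,2)·0.82^2·0.18^1 = 0.363096
C(3,3)·0.82^3·0.18^0 = 0.551368
Sum = 0.9145

0.9145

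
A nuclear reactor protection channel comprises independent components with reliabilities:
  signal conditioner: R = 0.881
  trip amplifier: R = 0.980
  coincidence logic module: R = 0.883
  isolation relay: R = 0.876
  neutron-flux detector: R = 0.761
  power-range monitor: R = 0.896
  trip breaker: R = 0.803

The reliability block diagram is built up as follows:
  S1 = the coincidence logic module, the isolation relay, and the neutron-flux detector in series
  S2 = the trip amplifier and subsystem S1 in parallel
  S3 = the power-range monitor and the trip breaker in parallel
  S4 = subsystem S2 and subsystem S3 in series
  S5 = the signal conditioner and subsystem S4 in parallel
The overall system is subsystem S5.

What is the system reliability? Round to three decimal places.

0.997

Series (coincidence logic module, isolation relay, and neutron-flux detector): 0.88300 × 0.87600 × 0.76100 = 0.58864
Parallel (trip amplifier and [0.58864]): 1 − (1 − 0.98000)(1 − 0.58864) = 0.99177
Parallel (power-range monitor and trip breaker): 1 − (1 − 0.89600)(1 − 0.80300) = 0.97951
Series ([0.99177] and [0.97951]): 0.99177 × 0.97951 = 0.97145
Parallel (signal conditioner and [0.97145]): 1 − (1 − 0.88100)(1 − 0.97145) = 0.997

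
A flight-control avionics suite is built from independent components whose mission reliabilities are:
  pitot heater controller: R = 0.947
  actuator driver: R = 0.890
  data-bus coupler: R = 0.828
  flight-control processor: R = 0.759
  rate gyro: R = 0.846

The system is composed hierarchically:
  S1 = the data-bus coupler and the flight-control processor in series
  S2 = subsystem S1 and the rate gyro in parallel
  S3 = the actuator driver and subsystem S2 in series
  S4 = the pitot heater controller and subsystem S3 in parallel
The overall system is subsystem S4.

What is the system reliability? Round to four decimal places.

Series (data-bus coupler and flight-control processor): 0.828000 × 0.759000 = 0.628452
Parallel ([0.628452] and rate gyro): 1 − (1 − 0.628452)(1 − 0.846000) = 0.942782
Series (actuator driver and [0.942782]): 0.890000 × 0.942782 = 0.839076
Parallel (pitot heater controller and [0.839076]): 1 − (1 − 0.947000)(1 − 0.839076) = 0.9915

0.9915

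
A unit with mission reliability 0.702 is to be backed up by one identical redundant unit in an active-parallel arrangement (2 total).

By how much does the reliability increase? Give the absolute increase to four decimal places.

R_before = 0.702
R_after = 1 − (1 − 0.702)^2 = 0.9112
ΔR = 0.9112 − 0.702 = 0.2092

0.2092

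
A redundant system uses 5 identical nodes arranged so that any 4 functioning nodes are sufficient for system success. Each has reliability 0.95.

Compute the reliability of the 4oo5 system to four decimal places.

0.9774

R = Σ_{i=4}^{5} C(5,i) p^i (1−p)^{5−i} with p = 0.95
C(5,4)·0.95^4·0.05^1 = 0.203627
C(5,5)·0.95^5·0.05^0 = 0.773781
Sum = 0.9774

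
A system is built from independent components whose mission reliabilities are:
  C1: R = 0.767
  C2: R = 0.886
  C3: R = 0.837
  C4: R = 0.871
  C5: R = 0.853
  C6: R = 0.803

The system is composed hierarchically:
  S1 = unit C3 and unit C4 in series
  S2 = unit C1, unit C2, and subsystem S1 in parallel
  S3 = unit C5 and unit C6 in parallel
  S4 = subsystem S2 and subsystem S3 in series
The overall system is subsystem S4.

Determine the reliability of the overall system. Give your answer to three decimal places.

Series (C3 and C4): 0.83700 × 0.87100 = 0.72903
Parallel (C1, C2, and [0.72903]): 1 − (1 − 0.76700)(1 − 0.88600)(1 − 0.72903) = 0.99280
Parallel (C5 and C6): 1 − (1 − 0.85300)(1 − 0.80300) = 0.97104
Series ([0.99280] and [0.97104]): 0.99280 × 0.97104 = 0.964

0.964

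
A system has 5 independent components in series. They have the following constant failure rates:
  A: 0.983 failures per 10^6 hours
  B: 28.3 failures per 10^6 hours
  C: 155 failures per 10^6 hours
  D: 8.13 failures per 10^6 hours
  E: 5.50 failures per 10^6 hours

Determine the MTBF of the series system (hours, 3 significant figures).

Series of exponential components: λ_sys = Σ λ_i
λ_sys = 0.000000983 + 0.0000283 + 0.000155 + 0.00000813 + 0.00000550 = 1.9791e-04 /h
MTBF = 1 / λ_sys = 5050 h

5050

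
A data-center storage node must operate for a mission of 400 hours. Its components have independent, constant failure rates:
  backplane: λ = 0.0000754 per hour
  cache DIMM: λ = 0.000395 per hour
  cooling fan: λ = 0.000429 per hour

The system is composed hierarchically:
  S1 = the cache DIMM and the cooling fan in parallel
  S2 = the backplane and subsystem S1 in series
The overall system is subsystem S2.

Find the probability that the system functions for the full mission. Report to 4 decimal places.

0.9479

R(backplane) = exp(−0.0000754 × 400) = 0.970290
R(cache DIMM) = exp(−0.000395 × 400) = 0.853850
R(cooling fan) = exp(−0.000429 × 400) = 0.842316
Parallel (cache DIMM and cooling fan): 1 − (1 − 0.853850)(1 − 0.842316) = 0.976954
Series (backplane and [0.976954]): 0.970290 × 0.976954 = 0.9479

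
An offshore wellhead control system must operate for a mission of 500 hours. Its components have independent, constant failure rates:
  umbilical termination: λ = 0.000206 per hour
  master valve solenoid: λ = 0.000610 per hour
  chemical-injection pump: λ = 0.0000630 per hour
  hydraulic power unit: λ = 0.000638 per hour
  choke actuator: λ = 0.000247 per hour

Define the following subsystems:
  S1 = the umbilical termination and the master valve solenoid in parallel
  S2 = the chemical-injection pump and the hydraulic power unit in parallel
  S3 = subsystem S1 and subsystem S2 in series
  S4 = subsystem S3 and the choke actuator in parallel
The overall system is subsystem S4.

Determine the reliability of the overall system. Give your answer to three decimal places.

R(umbilical termination) = exp(−0.000206 × 500) = 0.90213
R(master valve solenoid) = exp(−0.000610 × 500) = 0.73712
R(chemical-injection pump) = exp(−0.0000630 × 500) = 0.96899
R(hydraulic power unit) = exp(−0.000638 × 500) = 0.72688
R(choke actuator) = exp(−0.000247 × 500) = 0.88382
Parallel (umbilical termination and master valve solenoid): 1 − (1 − 0.90213)(1 − 0.73712) = 0.97427
Parallel (chemical-injection pump and hydraulic power unit): 1 − (1 − 0.96899)(1 − 0.72688) = 0.99153
Series ([0.97427] and [0.99153]): 0.97427 × 0.99153 = 0.96602
Parallel ([0.96602] and choke actuator): 1 − (1 − 0.96602)(1 − 0.88382) = 0.996

0.996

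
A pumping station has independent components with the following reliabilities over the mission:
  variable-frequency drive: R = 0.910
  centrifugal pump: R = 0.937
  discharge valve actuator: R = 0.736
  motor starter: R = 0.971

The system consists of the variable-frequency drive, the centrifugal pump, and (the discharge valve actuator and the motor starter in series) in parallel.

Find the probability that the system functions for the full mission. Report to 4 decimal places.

0.9984

Series (discharge valve actuator and motor starter): 0.736000 × 0.971000 = 0.714656
Parallel (variable-frequency drive, centrifugal pump, and [0.714656]): 1 − (1 − 0.910000)(1 − 0.937000)(1 − 0.714656) = 0.9984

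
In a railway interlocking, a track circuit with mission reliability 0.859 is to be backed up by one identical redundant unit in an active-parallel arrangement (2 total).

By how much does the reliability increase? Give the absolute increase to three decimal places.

R_before = 0.859
R_after = 1 − (1 − 0.859)^2 = 0.980
ΔR = 0.980 − 0.859 = 0.121

0.121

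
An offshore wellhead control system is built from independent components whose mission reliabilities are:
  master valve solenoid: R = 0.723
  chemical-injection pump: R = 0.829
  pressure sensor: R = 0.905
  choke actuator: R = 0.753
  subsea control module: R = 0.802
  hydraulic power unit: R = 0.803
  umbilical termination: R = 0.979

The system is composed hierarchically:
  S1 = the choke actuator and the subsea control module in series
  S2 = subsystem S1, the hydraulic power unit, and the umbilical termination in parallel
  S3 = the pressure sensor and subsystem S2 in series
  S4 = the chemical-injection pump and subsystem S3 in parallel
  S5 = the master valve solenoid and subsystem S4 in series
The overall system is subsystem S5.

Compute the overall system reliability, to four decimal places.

0.7111

Series (choke actuator and subsea control module): 0.753000 × 0.802000 = 0.603906
Parallel ([0.603906], hydraulic power unit, and umbilical termination): 1 − (1 − 0.603906)(1 − 0.803000)(1 − 0.979000) = 0.998361
Series (pressure sensor and [0.998361]): 0.905000 × 0.998361 = 0.903517
Parallel (chemical-injection pump and [0.903517]): 1 − (1 − 0.829000)(1 − 0.903517) = 0.983501
Series (master valve solenoid and [0.983501]): 0.723000 × 0.983501 = 0.7111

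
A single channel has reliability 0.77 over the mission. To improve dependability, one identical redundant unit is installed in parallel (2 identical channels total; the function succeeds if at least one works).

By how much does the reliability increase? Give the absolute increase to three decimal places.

R_before = 0.77
R_after = 1 − (1 − 0.77)^2 = 0.947
ΔR = 0.947 − 0.77 = 0.177

0.177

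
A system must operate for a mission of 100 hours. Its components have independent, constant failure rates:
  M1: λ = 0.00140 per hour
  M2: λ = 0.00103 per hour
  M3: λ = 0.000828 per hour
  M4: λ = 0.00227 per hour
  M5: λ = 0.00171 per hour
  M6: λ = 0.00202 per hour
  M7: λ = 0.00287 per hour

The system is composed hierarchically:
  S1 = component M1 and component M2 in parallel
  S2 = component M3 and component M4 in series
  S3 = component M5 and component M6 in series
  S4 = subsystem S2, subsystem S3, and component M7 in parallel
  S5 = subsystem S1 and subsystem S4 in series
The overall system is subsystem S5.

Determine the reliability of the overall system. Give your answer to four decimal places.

0.9668

R(M1) = exp(−0.00140 × 100) = 0.869358
R(M2) = exp(−0.00103 × 100) = 0.902127
R(M3) = exp(−0.000828 × 100) = 0.920535
R(M4) = exp(−0.00227 × 100) = 0.796921
R(M5) = exp(−0.00171 × 100) = 0.842822
R(M6) = exp(−0.00202 × 100) = 0.817095
R(M7) = exp(−0.00287 × 100) = 0.750512
Parallel (M1 and M2): 1 − (1 − 0.869358)(1 − 0.902127) = 0.987214
Series (M3 and M4): 0.920535 × 0.796921 = 0.733594
Series (M5 and M6): 0.842822 × 0.817095 = 0.688666
Parallel ([0.733594], [0.688666], and M7): 1 − (1 − 0.733594)(1 − 0.688666)(1 − 0.750512) = 0.979307
Series ([0.987214] and [0.979307]): 0.987214 × 0.979307 = 0.9668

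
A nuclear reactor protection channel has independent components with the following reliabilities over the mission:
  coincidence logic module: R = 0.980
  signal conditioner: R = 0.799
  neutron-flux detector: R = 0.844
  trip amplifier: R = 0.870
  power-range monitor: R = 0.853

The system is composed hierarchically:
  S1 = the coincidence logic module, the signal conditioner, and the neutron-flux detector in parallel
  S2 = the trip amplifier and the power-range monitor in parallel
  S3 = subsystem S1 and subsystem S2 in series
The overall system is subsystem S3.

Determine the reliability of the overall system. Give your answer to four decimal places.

0.9803

Parallel (coincidence logic module, signal conditioner, and neutron-flux detector): 1 − (1 − 0.980000)(1 − 0.799000)(1 − 0.844000) = 0.999373
Parallel (trip amplifier and power-range monitor): 1 − (1 − 0.870000)(1 − 0.853000) = 0.980890
Series ([0.999373] and [0.980890]): 0.999373 × 0.980890 = 0.9803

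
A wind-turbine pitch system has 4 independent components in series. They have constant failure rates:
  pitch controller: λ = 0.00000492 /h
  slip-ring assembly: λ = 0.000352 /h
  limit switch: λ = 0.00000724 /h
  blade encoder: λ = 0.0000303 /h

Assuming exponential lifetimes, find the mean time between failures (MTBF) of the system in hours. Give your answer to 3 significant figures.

Series of exponential components: λ_sys = Σ λ_i
λ_sys = 0.00000492 + 0.000352 + 0.00000724 + 0.0000303 = 3.9446e-04 /h
MTBF = 1 / λ_sys = 2540 h

2540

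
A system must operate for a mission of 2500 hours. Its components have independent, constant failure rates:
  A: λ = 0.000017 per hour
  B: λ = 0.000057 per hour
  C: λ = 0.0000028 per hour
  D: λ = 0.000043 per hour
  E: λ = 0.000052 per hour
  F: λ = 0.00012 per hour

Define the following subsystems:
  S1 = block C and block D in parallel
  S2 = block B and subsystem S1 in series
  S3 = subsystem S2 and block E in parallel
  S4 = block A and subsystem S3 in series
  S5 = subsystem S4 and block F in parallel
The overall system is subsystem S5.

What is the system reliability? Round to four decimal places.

R(A) = exp(−0.000017 × 2500) = 0.958390
R(B) = exp(−0.000057 × 2500) = 0.867188
R(C) = exp(−0.0000028 × 2500) = 0.993024
R(D) = exp(−0.000043 × 2500) = 0.898077
R(E) = exp(−0.000052 × 2500) = 0.878095
R(F) = exp(−0.00012 × 2500) = 0.740818
Parallel (C and D): 1 − (1 − 0.993024)(1 − 0.898077) = 0.999289
Series (B and [0.999289]): 0.867188 × 0.999289 = 0.866571
Parallel ([0.866571] and E): 1 − (1 − 0.866571)(1 − 0.878095) = 0.983734
Series (A and [0.983734]): 0.958390 × 0.983734 = 0.942801
Parallel ([0.942801] and F): 1 − (1 − 0.942801)(1 − 0.740818) = 0.9852

0.9852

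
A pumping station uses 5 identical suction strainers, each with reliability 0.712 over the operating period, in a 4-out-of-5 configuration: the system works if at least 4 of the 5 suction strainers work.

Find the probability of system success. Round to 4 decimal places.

0.5530

R = Σ_{i=4}^{5} C(5,i) p^i (1−p)^{5−i} with p = 0.712
C(5,4)·0.712^4·0.288^1 = 0.370069
C(5,5)·0.712^5·0.288^0 = 0.182978
Sum = 0.5530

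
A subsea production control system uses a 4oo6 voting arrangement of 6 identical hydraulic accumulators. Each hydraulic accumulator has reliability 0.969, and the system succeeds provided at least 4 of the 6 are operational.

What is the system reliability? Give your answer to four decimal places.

R = Σ_{i=4}^{6} C(6,i) p^i (1−p)^{6−i} with p = 0.969
C(6,4)·0.969^4·0.031^2 = 0.012709
C(6,5)·0.969^5·0.031^1 = 0.158903
C(6,6)·0.969^6·0.031^0 = 0.827833
Sum = 0.9994

0.9994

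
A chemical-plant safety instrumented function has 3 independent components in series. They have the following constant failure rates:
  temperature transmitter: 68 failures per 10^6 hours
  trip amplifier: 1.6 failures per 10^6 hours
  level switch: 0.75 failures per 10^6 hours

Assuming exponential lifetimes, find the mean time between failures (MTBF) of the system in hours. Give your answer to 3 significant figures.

Series of exponential components: λ_sys = Σ λ_i
λ_sys = 0.000068 + 0.0000016 + 0.00000075 = 7.0350e-05 /h
MTBF = 1 / λ_sys = 14200 h

14200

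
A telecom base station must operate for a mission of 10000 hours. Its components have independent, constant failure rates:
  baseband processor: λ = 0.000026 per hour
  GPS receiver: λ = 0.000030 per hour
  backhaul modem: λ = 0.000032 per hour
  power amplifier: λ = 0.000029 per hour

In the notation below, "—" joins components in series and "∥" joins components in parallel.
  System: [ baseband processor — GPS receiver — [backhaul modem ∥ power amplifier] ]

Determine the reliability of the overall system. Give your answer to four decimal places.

0.5318

R(baseband processor) = exp(−0.000026 × 10000) = 0.771052
R(GPS receiver) = exp(−0.000030 × 10000) = 0.740818
R(backhaul modem) = exp(−0.000032 × 10000) = 0.726149
R(power amplifier) = exp(−0.000029 × 10000) = 0.748264
Parallel (backhaul modem and power amplifier): 1 − (1 − 0.726149)(1 − 0.748264) = 0.931062
Series (baseband processor, GPS receiver, and [0.931062]): 0.771052 × 0.740818 × 0.931062 = 0.5318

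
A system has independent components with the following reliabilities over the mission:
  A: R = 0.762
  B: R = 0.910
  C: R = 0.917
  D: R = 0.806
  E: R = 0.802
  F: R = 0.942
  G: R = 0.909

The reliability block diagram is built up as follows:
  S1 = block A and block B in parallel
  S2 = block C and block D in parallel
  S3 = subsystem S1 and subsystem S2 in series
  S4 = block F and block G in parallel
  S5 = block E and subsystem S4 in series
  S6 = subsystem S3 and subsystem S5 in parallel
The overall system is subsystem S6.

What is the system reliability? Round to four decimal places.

Parallel (A and B): 1 − (1 − 0.762000)(1 − 0.910000) = 0.978580
Parallel (C and D): 1 − (1 − 0.917000)(1 − 0.806000) = 0.983898
Series ([0.978580] and [0.983898]): 0.978580 × 0.983898 = 0.962823
Parallel (F and G): 1 − (1 − 0.942000)(1 − 0.909000) = 0.994722
Series (E and [0.994722]): 0.802000 × 0.994722 = 0.797767
Parallel ([0.962823] and [0.797767]): 1 − (1 − 0.962823)(1 − 0.797767) = 0.9925

0.9925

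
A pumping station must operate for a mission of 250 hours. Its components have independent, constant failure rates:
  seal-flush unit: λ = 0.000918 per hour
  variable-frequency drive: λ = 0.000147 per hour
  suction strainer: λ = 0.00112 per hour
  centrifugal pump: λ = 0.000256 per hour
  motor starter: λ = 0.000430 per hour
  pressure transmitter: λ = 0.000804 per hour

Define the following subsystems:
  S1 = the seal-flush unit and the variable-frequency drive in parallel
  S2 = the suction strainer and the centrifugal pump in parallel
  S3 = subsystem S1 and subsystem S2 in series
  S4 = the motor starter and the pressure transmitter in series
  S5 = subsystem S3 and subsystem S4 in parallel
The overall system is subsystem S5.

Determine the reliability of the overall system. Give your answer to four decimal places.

0.9940

R(seal-flush unit) = exp(−0.000918 × 250) = 0.794931
R(variable-frequency drive) = exp(−0.000147 × 250) = 0.963917
R(suction strainer) = exp(−0.00112 × 250) = 0.755784
R(centrifugal pump) = exp(−0.000256 × 250) = 0.938005
R(motor starter) = exp(−0.000430 × 250) = 0.898077
R(pressure transmitter) = exp(−0.000804 × 250) = 0.817912
Parallel (seal-flush unit and variable-frequency drive): 1 − (1 − 0.794931)(1 − 0.963917) = 0.992600
Parallel (suction strainer and centrifugal pump): 1 − (1 − 0.755784)(1 − 0.938005) = 0.984860
Series ([0.992600] and [0.984860]): 0.992600 × 0.984860 = 0.977572
Series (motor starter and pressure transmitter): 0.898077 × 0.817912 = 0.734548
Parallel ([0.977572] and [0.734548]): 1 − (1 − 0.977572)(1 − 0.734548) = 0.9940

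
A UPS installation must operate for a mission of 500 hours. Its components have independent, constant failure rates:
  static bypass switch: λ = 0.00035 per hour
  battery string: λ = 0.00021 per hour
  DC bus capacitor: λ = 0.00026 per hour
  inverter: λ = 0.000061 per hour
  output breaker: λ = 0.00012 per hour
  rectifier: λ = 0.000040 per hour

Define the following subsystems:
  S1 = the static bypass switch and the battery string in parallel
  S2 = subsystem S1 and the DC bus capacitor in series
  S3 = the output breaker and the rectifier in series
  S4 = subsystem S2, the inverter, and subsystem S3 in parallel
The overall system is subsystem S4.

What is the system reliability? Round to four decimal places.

R(static bypass switch) = exp(−0.00035 × 500) = 0.839457
R(battery string) = exp(−0.00021 × 500) = 0.900325
R(DC bus capacitor) = exp(−0.00026 × 500) = 0.878095
R(inverter) = exp(−0.000061 × 500) = 0.969960
R(output breaker) = exp(−0.00012 × 500) = 0.941765
R(rectifier) = exp(−0.000040 × 500) = 0.980199
Parallel (static bypass switch and battery string): 1 − (1 − 0.839457)(1 − 0.900325) = 0.983998
Series ([0.983998] and DC bus capacitor): 0.983998 × 0.878095 = 0.864044
Series (output breaker and rectifier): 0.941765 × 0.980199 = 0.923117
Parallel ([0.864044], inverter, and [0.923117]): 1 − (1 − 0.864044)(1 − 0.969960)(1 − 0.923117) = 0.9997

0.9997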